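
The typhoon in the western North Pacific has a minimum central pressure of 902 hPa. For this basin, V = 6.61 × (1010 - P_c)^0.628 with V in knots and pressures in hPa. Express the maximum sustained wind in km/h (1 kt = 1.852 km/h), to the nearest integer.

232 km/h

ΔP = 1010 − 902 = 108 hPa.
V ≈ 6.61 × 108^0.628 = 6.61 × 18.923 ≈ 125.081 kt.
125.081 × 1.852 ≈ 231.65 km/h → 232 km/h.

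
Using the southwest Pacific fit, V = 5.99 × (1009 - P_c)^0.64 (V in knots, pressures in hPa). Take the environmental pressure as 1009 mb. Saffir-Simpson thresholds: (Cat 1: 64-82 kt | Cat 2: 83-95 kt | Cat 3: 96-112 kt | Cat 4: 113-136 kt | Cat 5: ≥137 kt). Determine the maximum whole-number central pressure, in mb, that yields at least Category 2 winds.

948 mb

Category 2 begins at V = 83 kt.
Required ΔP = (83/5.99)^(1/0.64) = 13.856^1.562 ≈ 60.79 mb.
P_c ≤ 1009 − 60.79 = 948.21, so the highest integer P_c is 948 mb.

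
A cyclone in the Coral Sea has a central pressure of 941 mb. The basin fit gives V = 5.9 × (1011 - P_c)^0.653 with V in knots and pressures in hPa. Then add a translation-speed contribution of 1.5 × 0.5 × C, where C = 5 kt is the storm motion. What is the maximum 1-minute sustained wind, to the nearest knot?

ΔP = 1011 − 941 = 70 mb.
70^0.653 ≈ 16.027.
V ≈ 5.9 × 16.027 ≈ 94.6 kt.
Translation term: 1.5 × 0.5 × 5 = 3.75 kt.
Corrected V ≈ 98.35 kt → 98 kt.

98 kt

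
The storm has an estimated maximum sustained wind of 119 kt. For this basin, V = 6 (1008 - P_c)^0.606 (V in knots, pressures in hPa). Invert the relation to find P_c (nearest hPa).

870 hPa

ΔP = (V / 6)^(1/0.606) = (119/6)^1.650.
119/6 = 19.833; 19.833^1.650 ≈ 138.33 hPa.
P_c = 1008 − 138.33 = 869.67 ≈ 870 hPa.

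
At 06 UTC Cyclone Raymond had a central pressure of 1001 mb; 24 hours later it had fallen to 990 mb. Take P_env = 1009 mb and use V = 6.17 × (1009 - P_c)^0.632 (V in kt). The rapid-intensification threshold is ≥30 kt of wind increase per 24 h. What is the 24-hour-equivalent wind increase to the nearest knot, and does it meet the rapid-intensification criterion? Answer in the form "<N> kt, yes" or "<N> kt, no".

V₁: ΔP = 8, V ≈ 6.17 × 8^0.632 ≈ 22.96 kt.
V₂: ΔP = 19, V ≈ 6.17 × 19^0.632 ≈ 39.67 kt.
ΔV over 24 h = 16.71 kt → 24 h equivalent = 16.71 × 24/24 ≈ 16.71 kt.
17 kt < 30 kt ⇒ not rapid intensification.

17 kt, no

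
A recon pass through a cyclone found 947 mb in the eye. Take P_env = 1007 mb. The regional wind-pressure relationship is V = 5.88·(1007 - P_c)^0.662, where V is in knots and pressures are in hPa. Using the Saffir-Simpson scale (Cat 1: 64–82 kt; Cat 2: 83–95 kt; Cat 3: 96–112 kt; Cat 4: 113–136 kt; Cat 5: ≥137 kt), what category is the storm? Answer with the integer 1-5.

ΔP = 1007 − 947 = 60 mb.
V ≈ 5.88 × 60^0.662 = 5.88 × 15.04 ≈ 88 kt.
88 kt falls in the Category 2 band.

2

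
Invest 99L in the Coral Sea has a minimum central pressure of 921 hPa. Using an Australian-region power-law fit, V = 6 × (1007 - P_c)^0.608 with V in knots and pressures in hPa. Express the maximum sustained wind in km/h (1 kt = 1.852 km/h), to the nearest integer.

ΔP = 1007 − 921 = 86 hPa.
V ≈ 6 × 86^0.608 = 6 × 15.003 ≈ 90.017 kt.
90.017 × 1.852 ≈ 166.71 km/h → 167 km/h.

167 km/h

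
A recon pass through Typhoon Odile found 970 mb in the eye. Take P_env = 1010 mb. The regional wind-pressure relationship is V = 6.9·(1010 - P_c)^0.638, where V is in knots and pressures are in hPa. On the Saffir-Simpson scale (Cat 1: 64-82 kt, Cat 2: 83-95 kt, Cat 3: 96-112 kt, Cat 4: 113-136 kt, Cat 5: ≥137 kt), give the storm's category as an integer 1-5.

ΔP = 1010 − 970 = 40 mb.
V ≈ 6.9 × 40^0.638 = 6.9 × 10.52 ≈ 73 kt.
73 kt falls in the Category 1 band.

1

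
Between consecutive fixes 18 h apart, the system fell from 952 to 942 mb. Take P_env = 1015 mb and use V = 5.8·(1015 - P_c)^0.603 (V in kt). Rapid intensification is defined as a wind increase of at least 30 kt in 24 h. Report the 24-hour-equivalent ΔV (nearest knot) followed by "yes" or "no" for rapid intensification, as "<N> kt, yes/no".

V₁: ΔP = 63, V ≈ 5.8 × 63^0.603 ≈ 70.54 kt.
V₂: ΔP = 73, V ≈ 5.8 × 73^0.603 ≈ 77.09 kt.
ΔV over 18 h = 6.55 kt → 24 h equivalent = 6.55 × 24/18 ≈ 8.73 kt.
9 kt < 30 kt ⇒ not rapid intensification.

9 kt, no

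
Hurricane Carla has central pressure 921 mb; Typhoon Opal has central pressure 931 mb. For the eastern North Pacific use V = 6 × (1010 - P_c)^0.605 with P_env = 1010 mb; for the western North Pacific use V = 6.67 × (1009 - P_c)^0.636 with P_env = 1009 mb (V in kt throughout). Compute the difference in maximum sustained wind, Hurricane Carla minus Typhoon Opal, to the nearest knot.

-16 kt

Hurricane Carla: ΔP = 89; V ≈ 6 × 89^0.605 ≈ 90.68 kt.
Typhoon Opal: ΔP = 78; V ≈ 6.67 × 78^0.636 ≈ 106.54 kt.
Difference ≈ 90.68 − 106.54 = -15.86 → -16 kt.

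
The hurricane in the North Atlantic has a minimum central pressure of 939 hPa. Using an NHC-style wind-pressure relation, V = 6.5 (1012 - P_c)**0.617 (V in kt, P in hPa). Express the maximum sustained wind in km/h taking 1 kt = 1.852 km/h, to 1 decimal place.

ΔP = 1012 − 939 = 73 hPa.
V ≈ 6.5 × 73^0.617 = 6.5 × 14.115 ≈ 91.745 kt.
91.745 × 1.852 ≈ 169.91 km/h → 169.9 km/h.

169.9 km/h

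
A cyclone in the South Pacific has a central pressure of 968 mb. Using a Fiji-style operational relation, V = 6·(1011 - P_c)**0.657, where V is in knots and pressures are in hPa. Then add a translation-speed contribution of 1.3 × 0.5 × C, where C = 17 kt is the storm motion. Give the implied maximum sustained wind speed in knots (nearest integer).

ΔP = 1011 − 968 = 43 mb.
43^0.657 ≈ 11.836.
V ≈ 6 × 11.836 ≈ 71.0 kt.
Translation term: 1.3 × 0.5 × 17 = 11.05 kt.
Corrected V ≈ 82.05 kt → 82 kt.

82 kt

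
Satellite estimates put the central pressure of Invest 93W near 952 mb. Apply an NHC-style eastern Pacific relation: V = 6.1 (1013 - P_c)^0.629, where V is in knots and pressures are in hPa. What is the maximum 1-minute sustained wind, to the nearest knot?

ΔP = 1013 − 952 = 61 mb.
61^0.629 ≈ 13.273.
V ≈ 6.1 × 13.273 ≈ 81.0 kt.

81 kt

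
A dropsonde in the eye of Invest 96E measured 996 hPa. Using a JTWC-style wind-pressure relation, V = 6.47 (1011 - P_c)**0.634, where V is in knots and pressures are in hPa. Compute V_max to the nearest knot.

36 kt

ΔP = 1011 − 996 = 15 hPa.
15^0.634 ≈ 5.567.
V ≈ 6.47 × 5.567 ≈ 36.0 kt.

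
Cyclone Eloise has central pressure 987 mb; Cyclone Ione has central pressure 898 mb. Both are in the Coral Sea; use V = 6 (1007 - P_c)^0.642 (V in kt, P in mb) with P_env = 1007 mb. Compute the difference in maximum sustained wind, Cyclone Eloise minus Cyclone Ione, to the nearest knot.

Cyclone Eloise: ΔP = 20; V ≈ 6 × 20^0.642 ≈ 41.06 kt.
Cyclone Ione: ΔP = 109; V ≈ 6 × 109^0.642 ≈ 121.95 kt.
Difference ≈ 41.06 − 121.95 = -80.89 → -81 kt.

-81 kt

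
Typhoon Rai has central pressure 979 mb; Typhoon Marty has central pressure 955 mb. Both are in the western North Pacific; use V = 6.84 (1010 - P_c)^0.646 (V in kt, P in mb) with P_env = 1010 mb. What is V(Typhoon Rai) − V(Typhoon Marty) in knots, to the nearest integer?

Typhoon Rai: ΔP = 31; V ≈ 6.84 × 31^0.646 ≈ 62.87 kt.
Typhoon Marty: ΔP = 55; V ≈ 6.84 × 55^0.646 ≈ 91.06 kt.
Difference ≈ 62.87 − 91.06 = -28.19 → -28 kt.

-28 kt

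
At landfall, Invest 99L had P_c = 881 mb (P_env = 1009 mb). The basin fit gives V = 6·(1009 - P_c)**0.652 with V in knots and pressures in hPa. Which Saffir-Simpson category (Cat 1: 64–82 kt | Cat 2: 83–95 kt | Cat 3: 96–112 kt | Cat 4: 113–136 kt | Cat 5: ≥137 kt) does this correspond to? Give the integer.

5

ΔP = 1009 − 881 = 128 mb.
V ≈ 6 × 128^0.652 = 6 × 23.65 ≈ 142 kt.
142 kt falls in the Category 5 band.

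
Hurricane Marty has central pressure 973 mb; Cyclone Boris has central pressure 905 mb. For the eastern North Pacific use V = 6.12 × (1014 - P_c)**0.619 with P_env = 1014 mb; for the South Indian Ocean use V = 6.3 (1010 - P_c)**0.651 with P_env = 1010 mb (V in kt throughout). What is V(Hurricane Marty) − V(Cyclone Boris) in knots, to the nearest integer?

-69 kt

Hurricane Marty: ΔP = 41; V ≈ 6.12 × 41^0.619 ≈ 60.96 kt.
Cyclone Boris: ΔP = 105; V ≈ 6.3 × 105^0.651 ≈ 130.36 kt.
Difference ≈ 60.96 − 130.36 = -69.40 → -69 kt.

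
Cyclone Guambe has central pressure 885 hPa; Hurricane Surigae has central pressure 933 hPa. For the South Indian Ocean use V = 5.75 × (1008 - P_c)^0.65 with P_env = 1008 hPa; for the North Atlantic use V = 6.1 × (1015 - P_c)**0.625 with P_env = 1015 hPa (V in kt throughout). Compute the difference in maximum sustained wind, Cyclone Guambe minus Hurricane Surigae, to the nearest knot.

35 kt

Cyclone Guambe: ΔP = 123; V ≈ 5.75 × 123^0.65 ≈ 131.25 kt.
Hurricane Surigae: ΔP = 82; V ≈ 6.1 × 82^0.625 ≈ 95.82 kt.
Difference ≈ 131.25 − 95.82 = 35.43 → 35 kt.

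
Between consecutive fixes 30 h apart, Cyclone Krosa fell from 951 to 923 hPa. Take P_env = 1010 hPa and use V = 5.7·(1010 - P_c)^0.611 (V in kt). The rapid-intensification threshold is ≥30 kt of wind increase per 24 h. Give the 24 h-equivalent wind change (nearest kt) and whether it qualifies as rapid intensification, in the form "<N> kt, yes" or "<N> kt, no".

V₁: ΔP = 59, V ≈ 5.7 × 59^0.611 ≈ 68.84 kt.
V₂: ΔP = 87, V ≈ 5.7 × 87^0.611 ≈ 87.28 kt.
ΔV over 30 h = 18.44 kt → 24 h equivalent = 18.44 × 24/30 ≈ 14.75 kt.
15 kt < 30 kt ⇒ not rapid intensification.

15 kt, no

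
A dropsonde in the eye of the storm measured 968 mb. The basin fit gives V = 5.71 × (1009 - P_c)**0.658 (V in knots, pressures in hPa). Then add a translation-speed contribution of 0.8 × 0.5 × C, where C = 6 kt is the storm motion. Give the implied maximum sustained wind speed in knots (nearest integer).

ΔP = 1009 − 968 = 41 mb.
41^0.658 ≈ 11.514.
V ≈ 5.71 × 11.514 ≈ 65.7 kt.
Translation term: 0.8 × 0.5 × 6 = 2.4 kt.
Corrected V ≈ 68.1 kt → 68 kt.

68 kt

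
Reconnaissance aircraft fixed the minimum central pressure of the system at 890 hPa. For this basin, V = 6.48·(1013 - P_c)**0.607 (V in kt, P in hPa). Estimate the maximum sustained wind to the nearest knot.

ΔP = 1013 − 890 = 123 hPa.
123^0.607 ≈ 18.560.
V ≈ 6.48 × 18.560 ≈ 120.3 kt.

120 kt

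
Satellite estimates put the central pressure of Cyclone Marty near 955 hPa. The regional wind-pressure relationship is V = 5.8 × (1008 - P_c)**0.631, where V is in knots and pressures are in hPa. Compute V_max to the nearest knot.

ΔP = 1008 − 955 = 53 hPa.
53^0.631 ≈ 12.247.
V ≈ 5.8 × 12.247 ≈ 71.0 kt.

71 kt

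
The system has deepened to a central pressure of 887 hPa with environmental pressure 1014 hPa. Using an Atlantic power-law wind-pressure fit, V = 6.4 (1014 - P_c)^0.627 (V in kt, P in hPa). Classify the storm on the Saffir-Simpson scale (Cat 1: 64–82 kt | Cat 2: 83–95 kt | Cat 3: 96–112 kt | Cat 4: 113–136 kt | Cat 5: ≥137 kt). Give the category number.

4

ΔP = 1014 − 887 = 127 hPa.
V ≈ 6.4 × 127^0.627 = 6.4 × 20.85 ≈ 133 kt.
133 kt falls in the Category 4 band.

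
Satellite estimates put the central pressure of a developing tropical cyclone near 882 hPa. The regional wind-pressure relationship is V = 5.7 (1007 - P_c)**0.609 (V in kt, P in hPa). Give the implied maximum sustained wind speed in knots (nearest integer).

ΔP = 1007 − 882 = 125 hPa.
125^0.609 ≈ 18.924.
V ≈ 5.7 × 18.924 ≈ 107.9 kt.

108 kt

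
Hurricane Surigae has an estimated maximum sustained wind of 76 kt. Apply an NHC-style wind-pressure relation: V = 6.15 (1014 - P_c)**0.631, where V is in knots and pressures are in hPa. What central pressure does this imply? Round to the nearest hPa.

ΔP = (V / 6.15)^(1/0.631) = (76/6.15)^1.585.
76/6.15 = 12.358; 12.358^1.585 ≈ 53.76 hPa.
P_c = 1014 − 53.76 = 960.24 ≈ 960 hPa.

960 hPa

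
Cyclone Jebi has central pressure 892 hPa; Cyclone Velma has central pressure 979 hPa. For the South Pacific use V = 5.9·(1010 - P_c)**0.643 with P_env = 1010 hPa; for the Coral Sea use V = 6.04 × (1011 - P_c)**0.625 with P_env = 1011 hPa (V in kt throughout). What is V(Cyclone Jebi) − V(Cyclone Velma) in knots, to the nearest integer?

74 kt

Cyclone Jebi: ΔP = 118; V ≈ 5.9 × 118^0.643 ≈ 126.79 kt.
Cyclone Velma: ΔP = 32; V ≈ 6.04 × 32^0.625 ≈ 52.69 kt.
Difference ≈ 126.79 − 52.69 = 74.10 → 74 kt.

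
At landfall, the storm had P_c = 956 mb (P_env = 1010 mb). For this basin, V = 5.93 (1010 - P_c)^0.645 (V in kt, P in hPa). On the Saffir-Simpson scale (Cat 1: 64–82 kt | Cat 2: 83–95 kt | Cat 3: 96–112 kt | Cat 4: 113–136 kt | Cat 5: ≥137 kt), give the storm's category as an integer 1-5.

ΔP = 1010 − 956 = 54 mb.
V ≈ 5.93 × 54^0.645 = 5.93 × 13.10 ≈ 78 kt.
78 kt falls in the Category 1 band.

1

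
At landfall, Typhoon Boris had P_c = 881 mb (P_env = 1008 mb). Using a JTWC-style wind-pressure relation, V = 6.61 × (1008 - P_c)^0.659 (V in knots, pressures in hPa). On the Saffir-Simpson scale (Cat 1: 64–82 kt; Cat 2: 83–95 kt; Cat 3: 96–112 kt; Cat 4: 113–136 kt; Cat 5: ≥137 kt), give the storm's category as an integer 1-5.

5

ΔP = 1008 − 881 = 127 mb.
V ≈ 6.61 × 127^0.659 = 6.61 × 24.34 ≈ 161 kt.
161 kt falls in the Category 5 band.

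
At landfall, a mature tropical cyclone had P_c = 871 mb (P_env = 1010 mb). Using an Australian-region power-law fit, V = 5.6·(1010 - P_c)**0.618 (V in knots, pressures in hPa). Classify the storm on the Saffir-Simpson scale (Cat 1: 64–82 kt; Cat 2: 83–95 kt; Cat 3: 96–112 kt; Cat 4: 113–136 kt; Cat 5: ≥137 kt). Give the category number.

4

ΔP = 1010 − 871 = 139 mb.
V ≈ 5.6 × 139^0.618 = 5.6 × 21.10 ≈ 118 kt.
118 kt falls in the Category 4 band.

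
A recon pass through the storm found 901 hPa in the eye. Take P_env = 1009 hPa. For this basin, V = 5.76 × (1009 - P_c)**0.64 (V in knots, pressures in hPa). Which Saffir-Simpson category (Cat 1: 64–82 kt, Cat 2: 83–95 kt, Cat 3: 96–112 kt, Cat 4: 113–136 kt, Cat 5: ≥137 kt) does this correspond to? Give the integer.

ΔP = 1009 − 901 = 108 hPa.
V ≈ 5.76 × 108^0.64 = 5.76 × 20.02 ≈ 115 kt.
115 kt falls in the Category 4 band.

4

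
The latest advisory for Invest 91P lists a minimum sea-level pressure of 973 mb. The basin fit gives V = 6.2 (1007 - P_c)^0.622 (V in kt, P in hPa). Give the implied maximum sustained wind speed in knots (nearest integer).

ΔP = 1007 − 973 = 34 mb.
34^0.622 ≈ 8.966.
V ≈ 6.2 × 8.966 ≈ 55.6 kt.

56 kt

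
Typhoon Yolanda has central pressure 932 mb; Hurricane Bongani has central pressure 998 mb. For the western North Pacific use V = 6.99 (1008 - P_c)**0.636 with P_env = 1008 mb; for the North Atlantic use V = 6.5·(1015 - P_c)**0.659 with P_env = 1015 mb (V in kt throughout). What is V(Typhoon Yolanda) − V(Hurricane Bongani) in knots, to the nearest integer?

Typhoon Yolanda: ΔP = 76; V ≈ 6.99 × 76^0.636 ≈ 109.82 kt.
Hurricane Bongani: ΔP = 17; V ≈ 6.5 × 17^0.659 ≈ 42.05 kt.
Difference ≈ 109.82 − 42.05 = 67.77 → 68 kt.

68 kt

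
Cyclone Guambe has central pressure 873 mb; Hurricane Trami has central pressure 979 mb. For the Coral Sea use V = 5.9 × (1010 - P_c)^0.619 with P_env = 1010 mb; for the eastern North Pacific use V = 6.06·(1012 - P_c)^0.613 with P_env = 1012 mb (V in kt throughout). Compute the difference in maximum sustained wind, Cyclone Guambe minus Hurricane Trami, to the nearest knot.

72 kt

Cyclone Guambe: ΔP = 137; V ≈ 5.9 × 137^0.619 ≈ 124.02 kt.
Hurricane Trami: ΔP = 33; V ≈ 6.06 × 33^0.613 ≈ 51.68 kt.
Difference ≈ 124.02 − 51.68 = 72.34 → 72 kt.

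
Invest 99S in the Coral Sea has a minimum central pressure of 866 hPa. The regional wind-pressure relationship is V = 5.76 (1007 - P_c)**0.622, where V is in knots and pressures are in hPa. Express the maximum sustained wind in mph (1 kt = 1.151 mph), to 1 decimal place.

ΔP = 1007 − 866 = 141 hPa.
V ≈ 5.76 × 141^0.622 = 5.76 × 21.718 ≈ 125.094 kt.
125.094 × 1.151 ≈ 143.98 mph → 144.0 mph.

144.0 mph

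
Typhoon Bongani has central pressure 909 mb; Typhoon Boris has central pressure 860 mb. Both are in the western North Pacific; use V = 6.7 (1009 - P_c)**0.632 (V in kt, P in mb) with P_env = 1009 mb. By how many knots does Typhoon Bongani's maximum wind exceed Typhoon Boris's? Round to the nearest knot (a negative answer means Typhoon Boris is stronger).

Typhoon Bongani: ΔP = 100; V ≈ 6.7 × 100^0.632 ≈ 123.05 kt.
Typhoon Boris: ΔP = 149; V ≈ 6.7 × 149^0.632 ≈ 158.32 kt.
Difference ≈ 123.05 − 158.32 = -35.27 → -35 kt.

-35 kt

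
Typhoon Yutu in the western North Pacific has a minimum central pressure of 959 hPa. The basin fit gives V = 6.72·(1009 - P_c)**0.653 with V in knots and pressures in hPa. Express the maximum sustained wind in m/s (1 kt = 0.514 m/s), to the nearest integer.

44 m/s

ΔP = 1009 − 959 = 50 hPa.
V ≈ 6.72 × 50^0.653 = 6.72 × 12.866 ≈ 86.456 kt.
86.456 × 0.514 ≈ 44.44 m/s → 44 m/s.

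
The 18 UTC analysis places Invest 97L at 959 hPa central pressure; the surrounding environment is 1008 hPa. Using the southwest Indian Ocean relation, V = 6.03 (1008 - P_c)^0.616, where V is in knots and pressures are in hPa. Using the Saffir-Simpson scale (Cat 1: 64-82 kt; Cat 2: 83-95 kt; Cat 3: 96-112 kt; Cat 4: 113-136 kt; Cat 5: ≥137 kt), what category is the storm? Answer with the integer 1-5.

ΔP = 1008 − 959 = 49 hPa.
V ≈ 6.03 × 49^0.616 = 6.03 × 10.99 ≈ 66 kt.
66 kt falls in the Category 1 band.

1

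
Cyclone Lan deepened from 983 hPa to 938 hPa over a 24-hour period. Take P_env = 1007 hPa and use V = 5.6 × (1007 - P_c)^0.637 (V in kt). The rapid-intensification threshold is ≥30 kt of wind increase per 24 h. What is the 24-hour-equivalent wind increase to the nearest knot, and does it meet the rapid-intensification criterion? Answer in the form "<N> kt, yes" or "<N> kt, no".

41 kt, yes

V₁: ΔP = 24, V ≈ 5.6 × 24^0.637 ≈ 42.40 kt.
V₂: ΔP = 69, V ≈ 5.6 × 69^0.637 ≈ 83.09 kt.
ΔV over 24 h = 40.69 kt → 24 h equivalent = 40.69 × 24/24 ≈ 40.69 kt.
41 kt ≥ 30 kt ⇒ rapid intensification.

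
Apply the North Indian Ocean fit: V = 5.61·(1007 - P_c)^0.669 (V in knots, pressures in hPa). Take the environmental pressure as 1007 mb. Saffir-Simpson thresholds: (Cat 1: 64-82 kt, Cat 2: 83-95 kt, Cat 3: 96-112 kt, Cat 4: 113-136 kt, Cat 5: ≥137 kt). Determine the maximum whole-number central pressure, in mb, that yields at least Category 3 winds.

937 mb

Category 3 begins at V = 96 kt.
Required ΔP = (96/5.61)^(1/0.669) = 17.112^1.495 ≈ 69.74 mb.
P_c ≤ 1007 − 69.74 = 937.26, so the highest integer P_c is 937 mb.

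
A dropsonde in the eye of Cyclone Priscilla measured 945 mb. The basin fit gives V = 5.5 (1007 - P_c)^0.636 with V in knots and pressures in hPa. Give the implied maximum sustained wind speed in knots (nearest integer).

76 kt

ΔP = 1007 − 945 = 62 mb.
62^0.636 ≈ 13.803.
V ≈ 5.5 × 13.803 ≈ 75.9 kt.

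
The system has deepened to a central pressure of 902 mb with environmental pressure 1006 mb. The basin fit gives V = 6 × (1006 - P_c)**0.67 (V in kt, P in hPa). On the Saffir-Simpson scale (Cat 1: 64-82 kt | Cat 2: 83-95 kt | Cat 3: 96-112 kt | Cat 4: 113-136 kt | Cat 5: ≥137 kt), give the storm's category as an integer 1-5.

4

ΔP = 1006 − 902 = 104 mb.
V ≈ 6 × 104^0.67 = 6 × 22.46 ≈ 135 kt.
135 kt falls in the Category 4 band.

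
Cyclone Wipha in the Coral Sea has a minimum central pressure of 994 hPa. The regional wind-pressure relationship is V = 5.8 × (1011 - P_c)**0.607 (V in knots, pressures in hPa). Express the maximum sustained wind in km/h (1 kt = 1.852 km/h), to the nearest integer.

ΔP = 1011 − 994 = 17 hPa.
V ≈ 5.8 × 17^0.607 = 5.8 × 5.583 ≈ 32.383 kt.
32.383 × 1.852 ≈ 59.97 km/h → 60 km/h.

60 km/h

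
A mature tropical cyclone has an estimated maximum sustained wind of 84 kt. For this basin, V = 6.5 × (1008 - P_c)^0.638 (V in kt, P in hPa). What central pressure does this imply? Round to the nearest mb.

ΔP = (V / 6.5)^(1/0.638) = (84/6.5)^1.567.
84/6.5 = 12.923; 12.923^1.567 ≈ 55.20 mb.
P_c = 1008 − 55.20 = 952.80 ≈ 953 mb.

953 mb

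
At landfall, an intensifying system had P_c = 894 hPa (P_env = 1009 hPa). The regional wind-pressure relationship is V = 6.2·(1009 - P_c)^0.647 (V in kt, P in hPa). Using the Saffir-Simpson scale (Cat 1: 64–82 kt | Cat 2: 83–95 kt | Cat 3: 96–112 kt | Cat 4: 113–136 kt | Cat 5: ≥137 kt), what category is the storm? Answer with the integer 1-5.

ΔP = 1009 − 894 = 115 hPa.
V ≈ 6.2 × 115^0.647 = 6.2 × 21.54 ≈ 134 kt.
134 kt falls in the Category 4 band.

4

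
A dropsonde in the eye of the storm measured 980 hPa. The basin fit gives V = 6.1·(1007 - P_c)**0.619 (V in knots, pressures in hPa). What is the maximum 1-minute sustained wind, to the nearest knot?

47 kt

ΔP = 1007 − 980 = 27 hPa.
27^0.619 ≈ 7.692.
V ≈ 6.1 × 7.692 ≈ 46.9 kt.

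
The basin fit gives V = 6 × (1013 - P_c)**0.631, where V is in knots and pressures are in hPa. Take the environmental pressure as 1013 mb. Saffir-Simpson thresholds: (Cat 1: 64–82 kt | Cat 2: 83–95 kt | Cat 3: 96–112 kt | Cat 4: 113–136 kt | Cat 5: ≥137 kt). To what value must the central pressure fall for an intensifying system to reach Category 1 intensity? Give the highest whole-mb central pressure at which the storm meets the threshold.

970 mb

Category 1 begins at V = 64 kt.
Required ΔP = (64/6)^(1/0.631) = 10.667^1.585 ≈ 42.58 mb.
P_c ≤ 1013 − 42.58 = 970.42, so the highest integer P_c is 970 mb.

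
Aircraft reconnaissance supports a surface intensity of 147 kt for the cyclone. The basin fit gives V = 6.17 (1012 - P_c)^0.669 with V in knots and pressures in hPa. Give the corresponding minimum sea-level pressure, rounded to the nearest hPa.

898 hPa

ΔP = (V / 6.17)^(1/0.669) = (147/6.17)^1.495.
147/6.17 = 23.825; 23.825^1.495 ≈ 114.38 hPa.
P_c = 1012 − 114.38 = 897.62 ≈ 898 hPa.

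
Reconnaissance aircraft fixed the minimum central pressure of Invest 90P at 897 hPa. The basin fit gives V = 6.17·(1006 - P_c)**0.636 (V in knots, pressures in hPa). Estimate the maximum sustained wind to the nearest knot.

122 kt

ΔP = 1006 − 897 = 109 hPa.
109^0.636 ≈ 19.761.
V ≈ 6.17 × 19.761 ≈ 121.9 kt.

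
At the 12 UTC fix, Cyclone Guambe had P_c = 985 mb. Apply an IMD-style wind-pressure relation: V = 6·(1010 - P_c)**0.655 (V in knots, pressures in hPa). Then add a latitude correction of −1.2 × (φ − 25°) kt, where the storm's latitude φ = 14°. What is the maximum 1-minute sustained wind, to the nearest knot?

63 kt

ΔP = 1010 − 985 = 25 mb.
25^0.655 ≈ 8.235.
V ≈ 6 × 8.235 ≈ 49.4 kt.
Latitude correction: −1.2 × (14 − 25) = 13.2 kt.
Corrected V ≈ 62.6 kt → 63 kt.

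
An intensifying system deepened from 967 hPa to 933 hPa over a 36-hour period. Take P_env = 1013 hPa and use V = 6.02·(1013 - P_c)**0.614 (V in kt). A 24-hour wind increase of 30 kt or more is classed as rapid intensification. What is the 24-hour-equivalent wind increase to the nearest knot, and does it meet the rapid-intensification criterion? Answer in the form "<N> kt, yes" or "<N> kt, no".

V₁: ΔP = 46, V ≈ 6.02 × 46^0.614 ≈ 63.17 kt.
V₂: ΔP = 80, V ≈ 6.02 × 80^0.614 ≈ 88.73 kt.
ΔV over 36 h = 25.56 kt → 24 h equivalent = 25.56 × 24/36 ≈ 17.04 kt.
17 kt < 30 kt ⇒ not rapid intensification.

17 kt, no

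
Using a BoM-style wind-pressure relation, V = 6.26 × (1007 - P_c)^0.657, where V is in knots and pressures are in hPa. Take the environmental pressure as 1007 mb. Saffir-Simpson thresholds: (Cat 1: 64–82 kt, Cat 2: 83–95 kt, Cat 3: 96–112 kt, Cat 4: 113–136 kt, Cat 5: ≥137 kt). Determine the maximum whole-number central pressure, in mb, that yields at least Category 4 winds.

925 mb

Category 4 begins at V = 113 kt.
Required ΔP = (113/6.26)^(1/0.657) = 18.051^1.522 ≈ 81.75 mb.
P_c ≤ 1007 − 81.75 = 925.25, so the highest integer P_c is 925 mb.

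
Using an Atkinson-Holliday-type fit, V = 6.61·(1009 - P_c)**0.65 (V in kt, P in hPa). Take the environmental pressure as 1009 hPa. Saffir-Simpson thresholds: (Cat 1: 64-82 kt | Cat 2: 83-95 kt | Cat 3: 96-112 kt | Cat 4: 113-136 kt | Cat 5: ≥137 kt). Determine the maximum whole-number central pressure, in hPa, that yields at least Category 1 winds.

976 hPa

Category 1 begins at V = 64 kt.
Required ΔP = (64/6.61)^(1/0.65) = 9.682^1.538 ≈ 32.88 hPa.
P_c ≤ 1009 − 32.88 = 976.12, so the highest integer P_c is 976 hPa.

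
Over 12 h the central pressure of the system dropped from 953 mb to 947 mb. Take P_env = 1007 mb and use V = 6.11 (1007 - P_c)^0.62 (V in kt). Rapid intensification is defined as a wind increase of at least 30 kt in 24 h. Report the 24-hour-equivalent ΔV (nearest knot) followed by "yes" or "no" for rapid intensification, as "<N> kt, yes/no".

V₁: ΔP = 54, V ≈ 6.11 × 54^0.62 ≈ 72.46 kt.
V₂: ΔP = 60, V ≈ 6.11 × 60^0.62 ≈ 77.36 kt.
ΔV over 12 h = 4.90 kt → 24 h equivalent = 4.90 × 24/12 ≈ 9.80 kt.
10 kt < 30 kt ⇒ not rapid intensification.

10 kt, no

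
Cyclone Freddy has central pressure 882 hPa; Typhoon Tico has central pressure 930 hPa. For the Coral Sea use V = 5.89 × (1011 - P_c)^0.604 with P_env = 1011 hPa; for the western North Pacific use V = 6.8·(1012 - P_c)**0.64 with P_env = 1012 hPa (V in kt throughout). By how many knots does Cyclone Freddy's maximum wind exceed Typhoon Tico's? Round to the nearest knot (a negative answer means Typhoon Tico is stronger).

Cyclone Freddy: ΔP = 129; V ≈ 5.89 × 129^0.604 ≈ 110.89 kt.
Typhoon Tico: ΔP = 82; V ≈ 6.8 × 82^0.64 ≈ 114.12 kt.
Difference ≈ 110.89 − 114.12 = -3.23 → -3 kt.

-3 kt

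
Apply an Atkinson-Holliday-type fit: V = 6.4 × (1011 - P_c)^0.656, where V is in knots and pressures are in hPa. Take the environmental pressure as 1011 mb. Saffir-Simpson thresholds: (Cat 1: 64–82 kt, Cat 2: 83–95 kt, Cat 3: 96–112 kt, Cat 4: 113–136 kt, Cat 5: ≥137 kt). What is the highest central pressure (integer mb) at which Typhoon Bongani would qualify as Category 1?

977 mb

Category 1 begins at V = 64 kt.
Required ΔP = (64/6.4)^(1/0.656) = 10.000^1.524 ≈ 33.45 mb.
P_c ≤ 1011 − 33.45 = 977.55, so the highest integer P_c is 977 mb.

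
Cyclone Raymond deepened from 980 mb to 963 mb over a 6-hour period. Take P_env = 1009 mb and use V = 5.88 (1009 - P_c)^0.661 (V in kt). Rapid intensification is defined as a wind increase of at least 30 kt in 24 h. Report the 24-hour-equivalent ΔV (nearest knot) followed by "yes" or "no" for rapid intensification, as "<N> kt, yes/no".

78 kt, yes

V₁: ΔP = 29, V ≈ 5.88 × 29^0.661 ≈ 54.45 kt.
V₂: ΔP = 46, V ≈ 5.88 × 46^0.661 ≈ 73.87 kt.
ΔV over 6 h = 19.42 kt → 24 h equivalent = 19.42 × 24/6 ≈ 77.68 kt.
78 kt ≥ 30 kt ⇒ rapid intensification.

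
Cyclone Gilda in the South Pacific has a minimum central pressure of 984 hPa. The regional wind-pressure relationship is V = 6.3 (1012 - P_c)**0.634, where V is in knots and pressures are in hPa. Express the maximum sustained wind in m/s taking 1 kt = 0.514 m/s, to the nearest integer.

ΔP = 1012 − 984 = 28 hPa.
V ≈ 6.3 × 28^0.634 = 6.3 × 8.270 ≈ 52.100 kt.
52.100 × 0.514 ≈ 26.78 m/s → 27 m/s.

27 m/s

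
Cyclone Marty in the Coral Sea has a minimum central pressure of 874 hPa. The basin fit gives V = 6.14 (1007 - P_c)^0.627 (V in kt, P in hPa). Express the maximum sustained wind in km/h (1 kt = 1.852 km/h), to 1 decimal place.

244.0 km/h

ΔP = 1007 − 874 = 133 hPa.
V ≈ 6.14 × 133^0.627 = 6.14 × 21.461 ≈ 131.772 kt.
131.772 × 1.852 ≈ 244.04 km/h → 244.0 km/h.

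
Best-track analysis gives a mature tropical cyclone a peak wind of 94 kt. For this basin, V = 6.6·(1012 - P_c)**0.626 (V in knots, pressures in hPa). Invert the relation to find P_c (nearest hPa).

ΔP = (V / 6.6)^(1/0.626) = (94/6.6)^1.597.
94/6.6 = 14.242; 14.242^1.597 ≈ 69.63 hPa.
P_c = 1012 − 69.63 = 942.37 ≈ 942 hPa.

942 hPa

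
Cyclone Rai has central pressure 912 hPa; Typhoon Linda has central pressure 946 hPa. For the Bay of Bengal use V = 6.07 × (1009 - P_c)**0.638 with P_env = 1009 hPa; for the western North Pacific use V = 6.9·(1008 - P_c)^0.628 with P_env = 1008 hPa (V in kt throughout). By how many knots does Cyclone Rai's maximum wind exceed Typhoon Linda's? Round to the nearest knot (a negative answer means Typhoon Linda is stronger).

Cyclone Rai: ΔP = 97; V ≈ 6.07 × 97^0.638 ≈ 112.40 kt.
Typhoon Linda: ΔP = 62; V ≈ 6.9 × 62^0.628 ≈ 92.14 kt.
Difference ≈ 112.40 − 92.14 = 20.26 → 20 kt.

20 kt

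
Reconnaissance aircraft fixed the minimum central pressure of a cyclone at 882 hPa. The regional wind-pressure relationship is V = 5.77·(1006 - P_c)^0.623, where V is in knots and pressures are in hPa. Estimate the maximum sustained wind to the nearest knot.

ΔP = 1006 − 882 = 124 hPa.
124^0.623 ≈ 20.147.
V ≈ 5.77 × 20.147 ≈ 116.2 kt.

116 kt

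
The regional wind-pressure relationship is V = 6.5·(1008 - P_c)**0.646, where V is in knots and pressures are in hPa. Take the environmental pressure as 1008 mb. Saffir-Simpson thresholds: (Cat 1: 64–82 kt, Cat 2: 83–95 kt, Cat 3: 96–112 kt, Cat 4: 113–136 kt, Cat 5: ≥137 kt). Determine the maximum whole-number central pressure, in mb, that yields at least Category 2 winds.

Category 2 begins at V = 83 kt.
Required ΔP = (83/6.5)^(1/0.646) = 12.769^1.548 ≈ 51.56 mb.
P_c ≤ 1008 − 51.56 = 956.44, so the highest integer P_c is 956 mb.

956 mb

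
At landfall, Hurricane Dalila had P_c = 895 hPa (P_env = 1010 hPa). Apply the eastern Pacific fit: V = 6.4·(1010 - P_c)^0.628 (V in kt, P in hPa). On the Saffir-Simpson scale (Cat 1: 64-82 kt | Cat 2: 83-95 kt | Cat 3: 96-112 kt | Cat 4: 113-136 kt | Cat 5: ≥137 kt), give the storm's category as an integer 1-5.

ΔP = 1010 − 895 = 115 hPa.
V ≈ 6.4 × 115^0.628 = 6.4 × 19.68 ≈ 126 kt.
126 kt falls in the Category 4 band.

4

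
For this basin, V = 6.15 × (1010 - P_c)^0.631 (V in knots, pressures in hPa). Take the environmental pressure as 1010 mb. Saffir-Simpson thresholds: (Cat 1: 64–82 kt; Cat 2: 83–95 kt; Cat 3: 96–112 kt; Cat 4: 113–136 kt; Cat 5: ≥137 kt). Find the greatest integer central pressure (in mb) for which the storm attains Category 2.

Category 2 begins at V = 83 kt.
Required ΔP = (83/6.15)^(1/0.631) = 13.496^1.585 ≈ 61.82 mb.
P_c ≤ 1010 − 61.82 = 948.18, so the highest integer P_c is 948 mb.

948 mb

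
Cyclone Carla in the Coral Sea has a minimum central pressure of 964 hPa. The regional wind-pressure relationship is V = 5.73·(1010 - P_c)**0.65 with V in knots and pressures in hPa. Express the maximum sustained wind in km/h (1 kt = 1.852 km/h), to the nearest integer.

128 km/h

ΔP = 1010 − 964 = 46 hPa.
V ≈ 5.73 × 46^0.65 = 5.73 × 12.045 ≈ 69.016 kt.
69.016 × 1.852 ≈ 127.82 km/h → 128 km/h.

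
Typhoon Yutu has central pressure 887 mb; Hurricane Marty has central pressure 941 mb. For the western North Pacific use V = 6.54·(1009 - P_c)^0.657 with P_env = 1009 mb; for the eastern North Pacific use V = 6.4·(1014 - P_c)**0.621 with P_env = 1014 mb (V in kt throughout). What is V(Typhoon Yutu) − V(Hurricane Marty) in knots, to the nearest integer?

62 kt

Typhoon Yutu: ΔP = 122; V ≈ 6.54 × 122^0.657 ≈ 153.57 kt.
Hurricane Marty: ΔP = 73; V ≈ 6.4 × 73^0.621 ≈ 91.90 kt.
Difference ≈ 153.57 − 91.90 = 61.67 → 62 kt.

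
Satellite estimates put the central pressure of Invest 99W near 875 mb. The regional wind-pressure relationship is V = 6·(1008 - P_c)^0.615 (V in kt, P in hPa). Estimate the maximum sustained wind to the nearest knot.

ΔP = 1008 − 875 = 133 mb.
133^0.615 ≈ 20.238.
V ≈ 6 × 20.238 ≈ 121.4 kt.

121 kt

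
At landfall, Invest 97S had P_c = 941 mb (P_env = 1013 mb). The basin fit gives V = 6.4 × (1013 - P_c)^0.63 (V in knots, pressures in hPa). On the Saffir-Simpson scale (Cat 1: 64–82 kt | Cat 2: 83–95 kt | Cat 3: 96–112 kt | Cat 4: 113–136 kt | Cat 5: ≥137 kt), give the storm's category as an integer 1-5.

ΔP = 1013 − 941 = 72 mb.
V ≈ 6.4 × 72^0.63 = 6.4 × 14.80 ≈ 95 kt.
95 kt falls in the Category 2 band.

2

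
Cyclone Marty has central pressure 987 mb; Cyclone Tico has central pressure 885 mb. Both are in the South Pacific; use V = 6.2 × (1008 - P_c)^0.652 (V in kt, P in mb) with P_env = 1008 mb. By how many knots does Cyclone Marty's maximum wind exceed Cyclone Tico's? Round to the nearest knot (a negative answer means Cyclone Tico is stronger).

Cyclone Marty: ΔP = 21; V ≈ 6.2 × 21^0.652 ≈ 45.13 kt.
Cyclone Tico: ΔP = 123; V ≈ 6.2 × 123^0.652 ≈ 142.89 kt.
Difference ≈ 45.13 − 142.89 = -97.76 → -98 kt.

-98 kt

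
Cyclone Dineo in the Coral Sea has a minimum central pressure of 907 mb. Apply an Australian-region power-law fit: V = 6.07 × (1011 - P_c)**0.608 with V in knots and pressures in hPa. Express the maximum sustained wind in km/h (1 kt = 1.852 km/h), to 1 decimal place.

189.3 km/h

ΔP = 1011 − 907 = 104 mb.
V ≈ 6.07 × 104^0.608 = 6.07 × 16.841 ≈ 102.222 kt.
102.222 × 1.852 ≈ 189.32 km/h → 189.3 km/h.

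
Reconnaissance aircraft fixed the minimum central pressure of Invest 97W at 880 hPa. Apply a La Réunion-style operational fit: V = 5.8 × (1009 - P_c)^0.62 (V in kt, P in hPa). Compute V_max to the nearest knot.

118 kt

ΔP = 1009 − 880 = 129 hPa.
129^0.62 ≈ 20.350.
V ≈ 5.8 × 20.350 ≈ 118.0 kt.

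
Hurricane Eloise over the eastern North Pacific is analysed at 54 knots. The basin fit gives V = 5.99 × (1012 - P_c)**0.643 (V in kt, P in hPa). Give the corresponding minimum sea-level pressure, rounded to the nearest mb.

981 mb

ΔP = (V / 5.99)^(1/0.643) = (54/5.99)^1.555.
54/5.99 = 9.015; 9.015^1.555 ≈ 30.56 mb.
P_c = 1012 − 30.56 = 981.44 ≈ 981 mb.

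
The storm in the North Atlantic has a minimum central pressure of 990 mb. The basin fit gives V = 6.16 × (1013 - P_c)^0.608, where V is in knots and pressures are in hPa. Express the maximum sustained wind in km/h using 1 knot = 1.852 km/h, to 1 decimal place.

76.8 km/h

ΔP = 1013 − 990 = 23 mb.
V ≈ 6.16 × 23^0.608 = 6.16 × 6.729 ≈ 41.449 kt.
41.449 × 1.852 ≈ 76.76 km/h → 76.8 km/h.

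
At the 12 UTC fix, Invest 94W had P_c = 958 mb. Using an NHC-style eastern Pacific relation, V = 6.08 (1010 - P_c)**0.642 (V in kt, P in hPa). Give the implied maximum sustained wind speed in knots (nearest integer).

ΔP = 1010 − 958 = 52 mb.
52^0.642 ≈ 12.638.
V ≈ 6.08 × 12.638 ≈ 76.8 kt.

77 kt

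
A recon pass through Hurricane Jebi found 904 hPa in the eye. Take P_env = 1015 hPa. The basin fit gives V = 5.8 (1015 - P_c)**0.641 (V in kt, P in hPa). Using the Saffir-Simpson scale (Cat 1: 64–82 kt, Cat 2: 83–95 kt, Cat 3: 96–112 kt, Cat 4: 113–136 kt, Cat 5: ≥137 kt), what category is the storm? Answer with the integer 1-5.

ΔP = 1015 − 904 = 111 hPa.
V ≈ 5.8 × 111^0.641 = 5.8 × 20.47 ≈ 119 kt.
119 kt falls in the Category 4 band.

4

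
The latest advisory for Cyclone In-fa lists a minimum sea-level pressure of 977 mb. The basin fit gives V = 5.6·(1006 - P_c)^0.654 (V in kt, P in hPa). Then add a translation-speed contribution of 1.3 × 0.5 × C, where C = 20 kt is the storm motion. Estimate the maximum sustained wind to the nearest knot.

64 kt

ΔP = 1006 − 977 = 29 mb.
29^0.654 ≈ 9.045.
V ≈ 5.6 × 9.045 ≈ 50.7 kt.
Translation term: 1.3 × 0.5 × 20 = 13 kt.
Corrected V ≈ 63.7 kt → 64 kt.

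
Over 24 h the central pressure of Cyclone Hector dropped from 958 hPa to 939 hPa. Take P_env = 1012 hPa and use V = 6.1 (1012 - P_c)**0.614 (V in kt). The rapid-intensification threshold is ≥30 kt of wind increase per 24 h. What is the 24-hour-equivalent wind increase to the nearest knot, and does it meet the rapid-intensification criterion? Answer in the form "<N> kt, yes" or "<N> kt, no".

14 kt, no

V₁: ΔP = 54, V ≈ 6.1 × 54^0.614 ≈ 70.63 kt.
V₂: ΔP = 73, V ≈ 6.1 × 73^0.614 ≈ 85.00 kt.
ΔV over 24 h = 14.37 kt → 24 h equivalent = 14.37 × 24/24 ≈ 14.37 kt.
14 kt < 30 kt ⇒ not rapid intensification.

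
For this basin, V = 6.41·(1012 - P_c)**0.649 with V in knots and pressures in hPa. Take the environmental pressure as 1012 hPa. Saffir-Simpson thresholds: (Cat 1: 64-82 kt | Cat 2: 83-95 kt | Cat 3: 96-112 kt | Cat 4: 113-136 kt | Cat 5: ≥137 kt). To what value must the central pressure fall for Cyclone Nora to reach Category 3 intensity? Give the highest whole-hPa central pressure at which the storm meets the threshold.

947 hPa

Category 3 begins at V = 96 kt.
Required ΔP = (96/6.41)^(1/0.649) = 14.977^1.541 ≈ 64.73 hPa.
P_c ≤ 1012 − 64.73 = 947.27, so the highest integer P_c is 947 hPa.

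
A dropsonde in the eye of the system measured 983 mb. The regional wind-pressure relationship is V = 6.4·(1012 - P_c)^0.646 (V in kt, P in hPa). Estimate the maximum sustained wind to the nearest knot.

56 kt

ΔP = 1012 − 983 = 29 mb.
29^0.646 ≈ 8.805.
V ≈ 6.4 × 8.805 ≈ 56.3 kt.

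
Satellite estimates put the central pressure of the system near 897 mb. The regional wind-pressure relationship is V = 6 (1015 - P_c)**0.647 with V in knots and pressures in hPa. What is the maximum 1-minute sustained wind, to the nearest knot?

131 kt

ΔP = 1015 − 897 = 118 mb.
118^0.647 ≈ 21.903.
V ≈ 6 × 21.903 ≈ 131.4 kt.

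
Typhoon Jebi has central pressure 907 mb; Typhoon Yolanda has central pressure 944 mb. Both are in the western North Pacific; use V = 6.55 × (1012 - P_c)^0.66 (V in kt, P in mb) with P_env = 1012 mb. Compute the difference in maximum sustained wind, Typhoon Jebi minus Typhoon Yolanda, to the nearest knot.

35 kt

Typhoon Jebi: ΔP = 105; V ≈ 6.55 × 105^0.66 ≈ 141.33 kt.
Typhoon Yolanda: ΔP = 68; V ≈ 6.55 × 68^0.66 ≈ 106.10 kt.
Difference ≈ 141.33 − 106.10 = 35.23 → 35 kt.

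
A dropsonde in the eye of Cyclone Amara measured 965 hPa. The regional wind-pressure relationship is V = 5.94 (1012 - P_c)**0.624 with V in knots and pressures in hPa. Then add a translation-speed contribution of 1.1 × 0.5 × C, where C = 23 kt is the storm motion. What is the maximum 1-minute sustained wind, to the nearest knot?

ΔP = 1012 − 965 = 47 hPa.
47^0.624 ≈ 11.051.
V ≈ 5.94 × 11.051 ≈ 65.6 kt.
Translation term: 1.1 × 0.5 × 23 = 12.65 kt.
Corrected V ≈ 78.25 kt → 78 kt.

78 kt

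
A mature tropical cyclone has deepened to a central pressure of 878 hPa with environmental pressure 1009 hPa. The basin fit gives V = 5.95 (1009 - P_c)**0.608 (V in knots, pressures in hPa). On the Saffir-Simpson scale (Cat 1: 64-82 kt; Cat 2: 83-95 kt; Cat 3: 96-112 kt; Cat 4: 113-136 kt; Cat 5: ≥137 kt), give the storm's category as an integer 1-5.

ΔP = 1009 − 878 = 131 hPa.
V ≈ 5.95 × 131^0.608 = 5.95 × 19.38 ≈ 115 kt.
115 kt falls in the Category 4 band.

4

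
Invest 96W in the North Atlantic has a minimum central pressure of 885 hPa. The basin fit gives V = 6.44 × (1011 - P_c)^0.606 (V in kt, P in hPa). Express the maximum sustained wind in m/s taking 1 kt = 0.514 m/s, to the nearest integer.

ΔP = 1011 − 885 = 126 hPa.
V ≈ 6.44 × 126^0.606 = 6.44 × 18.742 ≈ 120.701 kt.
120.701 × 0.514 ≈ 62.04 m/s → 62 m/s.

62 m/s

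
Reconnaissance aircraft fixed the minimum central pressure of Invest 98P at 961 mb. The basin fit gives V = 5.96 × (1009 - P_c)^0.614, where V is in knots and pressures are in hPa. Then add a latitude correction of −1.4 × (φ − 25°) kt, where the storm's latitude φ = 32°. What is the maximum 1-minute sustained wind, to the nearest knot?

ΔP = 1009 − 961 = 48 mb.
48^0.614 ≈ 10.772.
V ≈ 5.96 × 10.772 ≈ 64.2 kt.
Latitude correction: −1.4 × (32 − 25) = -9.8 kt.
Corrected V ≈ 54.4 kt → 54 kt.

54 kt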